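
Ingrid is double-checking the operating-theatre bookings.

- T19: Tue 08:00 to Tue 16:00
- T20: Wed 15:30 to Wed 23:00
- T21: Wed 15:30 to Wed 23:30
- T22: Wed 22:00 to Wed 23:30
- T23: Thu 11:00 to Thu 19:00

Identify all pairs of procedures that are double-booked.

T20 & T21, T20 & T22, T21 & T22

Sorted by start: T19, T20, T21, T22, T23.
T20 starts after T19 ends; T19 is clear from here.
T21 starts before T20 ends → T20 and T21 overlap.
T22 starts before T20 ends → T20 and T22 overlap.
T23 starts after T20 ends.
T22 starts before T21 ends → T21 and T22 overlap.
T23 starts after T21 ends.
T23 starts after T22 ends.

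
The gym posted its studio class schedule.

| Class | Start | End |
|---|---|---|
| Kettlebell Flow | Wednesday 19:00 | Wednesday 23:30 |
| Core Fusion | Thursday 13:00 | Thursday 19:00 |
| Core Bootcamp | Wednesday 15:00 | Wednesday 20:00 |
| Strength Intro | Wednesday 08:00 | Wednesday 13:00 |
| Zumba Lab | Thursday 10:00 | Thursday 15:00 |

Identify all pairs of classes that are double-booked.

Check each pair: they overlap iff neither finishes before the other starts.
Sorted by start: Strength Intro, Core Bootcamp, Kettlebell Flow, Zumba Lab, Core Fusion.
Core Bootcamp starts after Strength Intro ends, so Strength Intro has no further overlaps.
Kettlebell Flow starts before Core Bootcamp ends → Core Bootcamp and Kettlebell Flow overlap.
Zumba Lab starts after Core Bootcamp ends, so Core Bootcamp has no further overlaps.
Zumba Lab starts after Kettlebell Flow ends, so Kettlebell Flow has no further overlaps.
Core Fusion starts before Zumba Lab ends → Zumba Lab and Core Fusion overlap.

Core Bootcamp & Kettlebell Flow, Core Fusion & Zumba Lab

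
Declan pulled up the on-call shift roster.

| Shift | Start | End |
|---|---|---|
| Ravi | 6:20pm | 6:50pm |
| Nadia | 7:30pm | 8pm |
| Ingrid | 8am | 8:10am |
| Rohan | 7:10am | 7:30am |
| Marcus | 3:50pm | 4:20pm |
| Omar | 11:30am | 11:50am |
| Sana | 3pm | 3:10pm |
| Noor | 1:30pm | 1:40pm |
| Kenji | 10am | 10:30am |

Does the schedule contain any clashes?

Two intervals overlap when each starts before the other ends.
Sorted by start: Rohan, Ingrid, Kenji, Omar, Noor, Sana, Marcus, Ravi, Nadia.
Ingrid starts after Rohan ends; Rohan is clear from here.
Kenji starts after Ingrid ends; Ingrid is clear from here.
Omar starts after Kenji ends; Kenji is clear from here.
Noor starts after Omar ends; Omar is clear from here.
Sana starts after Noor ends; Noor is clear from here.
Marcus starts after Sana ends; Sana is clear from here.
Ravi starts after Marcus ends; Marcus is clear from here.
Nadia starts after Ravi ends.
Every pair is clear; the schedule has no overlaps.

No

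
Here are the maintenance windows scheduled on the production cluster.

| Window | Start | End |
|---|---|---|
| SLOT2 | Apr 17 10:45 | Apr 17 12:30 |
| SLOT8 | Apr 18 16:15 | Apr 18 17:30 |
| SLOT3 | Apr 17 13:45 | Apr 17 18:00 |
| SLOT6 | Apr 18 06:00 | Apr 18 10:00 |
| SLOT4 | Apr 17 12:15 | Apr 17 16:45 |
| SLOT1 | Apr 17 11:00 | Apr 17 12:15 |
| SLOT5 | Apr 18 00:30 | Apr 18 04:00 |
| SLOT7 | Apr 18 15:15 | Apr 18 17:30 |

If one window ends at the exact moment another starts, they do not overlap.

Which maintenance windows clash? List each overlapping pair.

SLOT1 & SLOT2, SLOT2 & SLOT4, SLOT3 & SLOT4, SLOT7 & SLOT8

Sorted by start: SLOT2, SLOT1, SLOT4, SLOT3, SLOT5, SLOT6, SLOT7, SLOT8.
SLOT1 starts before SLOT2 ends → SLOT2 and SLOT1 overlap.
SLOT4 starts before SLOT2 ends → SLOT2 and SLOT4 overlap.
SLOT3 starts after SLOT2 ends, so nothing later overlaps SLOT2 either.
SLOT4 starts exactly when SLOT1 ends (back-to-back, no overlap), so nothing later overlaps SLOT1 either.
SLOT3 starts before SLOT4 ends → SLOT4 and SLOT3 overlap.
SLOT5 starts after SLOT4 ends, so nothing later overlaps SLOT4 either.
SLOT5 starts after SLOT3 ends, so nothing later overlaps SLOT3 either.
SLOT6 starts after SLOT5 ends, so nothing later overlaps SLOT5 either.
SLOT7 starts after SLOT6 ends, so nothing later overlaps SLOT6 either.
SLOT8 starts before SLOT7 ends → SLOT7 and SLOT8 overlap.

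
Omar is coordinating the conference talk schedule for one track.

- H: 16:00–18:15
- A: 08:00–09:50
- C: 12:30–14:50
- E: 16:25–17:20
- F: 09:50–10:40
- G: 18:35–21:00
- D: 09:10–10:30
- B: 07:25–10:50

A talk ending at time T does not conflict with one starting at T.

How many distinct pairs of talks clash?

6

Sorted by start: B, A, D, F, C, H, E, G.
A starts before B ends → B and A overlap.
D starts before B ends → B and D overlap.
F starts before B ends → B and F overlap.
C starts after B ends, so nothing later overlaps B either.
D starts before A ends → A and D overlap.
F starts exactly when A ends (back-to-back, no overlap), so nothing later overlaps A either.
F starts before D ends → D and F overlap.
C starts after D ends, so nothing later overlaps D either.
C starts after F ends, so nothing later overlaps F either.
H starts after C ends, so nothing later overlaps C either.
E starts before H ends → H and E overlap.
G starts after H ends.
G starts after E ends.
Overlapping pairs: A & B, A & D, B & D, B & F, D & F, E & H — 6 in total.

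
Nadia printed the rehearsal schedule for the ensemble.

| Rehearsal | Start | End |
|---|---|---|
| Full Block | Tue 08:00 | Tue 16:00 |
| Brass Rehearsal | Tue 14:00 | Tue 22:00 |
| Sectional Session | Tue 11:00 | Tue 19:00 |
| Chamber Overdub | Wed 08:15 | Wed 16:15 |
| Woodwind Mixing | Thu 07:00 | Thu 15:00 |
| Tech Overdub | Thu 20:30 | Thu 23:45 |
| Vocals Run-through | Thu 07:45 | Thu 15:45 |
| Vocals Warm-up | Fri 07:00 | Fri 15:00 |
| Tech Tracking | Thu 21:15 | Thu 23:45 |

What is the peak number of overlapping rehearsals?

3

Sort all start/end points and keep a running count:
Tue 08:00 start Full Block → 1
Tue 11:00 start Sectional Session → 2
Tue 14:00 start Brass Rehearsal → 3
Tue 16:00 end Full Block → 2
Tue 19:00 end Sectional Session → 1
Tue 22:00 end Brass Rehearsal → 0
Wed 08:15 start Chamber Overdub → 1
Wed 16:15 end Chamber Overdub → 0
Thu 07:00 start Woodwind Mixing → 1
Thu 07:45 start Vocals Run-through → 2
Thu 15:00 end Woodwind Mixing → 1
Thu 15:45 end Vocals Run-through → 0
Thu 20:30 start Tech Overdub → 1
Thu 21:15 start Tech Tracking → 2
Thu 23:45 end Tech Overdub → 1
Thu 23:45 end Tech Tracking → 0
Fri 07:00 start Vocals Warm-up → 1
Fri 15:00 end Vocals Warm-up → 0
Peak is 3, at Tue 14:00 (Brass Rehearsal, Full Block, Sectional Session).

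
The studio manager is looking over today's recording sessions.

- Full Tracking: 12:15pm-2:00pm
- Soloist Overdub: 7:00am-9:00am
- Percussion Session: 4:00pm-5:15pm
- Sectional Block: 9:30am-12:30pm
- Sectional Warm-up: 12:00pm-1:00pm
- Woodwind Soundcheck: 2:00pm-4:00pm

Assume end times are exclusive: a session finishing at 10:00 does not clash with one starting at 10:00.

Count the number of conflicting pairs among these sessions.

3

Sorted by start: Soloist Overdub, Sectional Block, Sectional Warm-up, Full Tracking, Woodwind Soundcheck, Percussion Session.
Sectional Block starts after Soloist Overdub ends; Soloist Overdub is clear from here.
Sectional Warm-up starts before Sectional Block ends → Sectional Block and Sectional Warm-up overlap.
Full Tracking starts before Sectional Block ends → Sectional Block and Full Tracking overlap.
Woodwind Soundcheck starts after Sectional Block ends; Sectional Block is clear from here.
Full Tracking starts before Sectional Warm-up ends → Sectional Warm-up and Full Tracking overlap.
Woodwind Soundcheck starts after Sectional Warm-up ends; Sectional Warm-up is clear from here.
Woodwind Soundcheck starts exactly when Full Tracking ends (back-to-back, no overlap); Full Tracking is clear from here.
Percussion Session starts exactly when Woodwind Soundcheck ends (back-to-back, no overlap).
Overlapping pairs: Full Tracking & Sectional Block, Full Tracking & Sectional Warm-up, Sectional Block & Sectional Warm-up — 3 in total.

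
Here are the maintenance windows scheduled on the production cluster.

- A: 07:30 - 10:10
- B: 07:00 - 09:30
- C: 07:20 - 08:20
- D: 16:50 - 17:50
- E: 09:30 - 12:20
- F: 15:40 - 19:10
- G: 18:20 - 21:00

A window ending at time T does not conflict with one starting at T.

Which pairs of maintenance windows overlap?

A & B, A & C, A & E, B & C, D & F, F & G

Two intervals overlap when each starts before the other ends.
Sorted by start: B, C, A, E, F, D, G.
C starts before B ends → B and C overlap.
A starts before B ends → B and A overlap.
E starts exactly when B ends (back-to-back, no overlap) — done with B.
A starts before C ends → C and A overlap.
E starts after C ends — done with C.
E starts before A ends → A and E overlap.
F starts after A ends — done with A.
F starts after E ends — done with E.
D starts before F ends → F and D overlap.
G starts before F ends → F and G overlap.
G starts after D ends.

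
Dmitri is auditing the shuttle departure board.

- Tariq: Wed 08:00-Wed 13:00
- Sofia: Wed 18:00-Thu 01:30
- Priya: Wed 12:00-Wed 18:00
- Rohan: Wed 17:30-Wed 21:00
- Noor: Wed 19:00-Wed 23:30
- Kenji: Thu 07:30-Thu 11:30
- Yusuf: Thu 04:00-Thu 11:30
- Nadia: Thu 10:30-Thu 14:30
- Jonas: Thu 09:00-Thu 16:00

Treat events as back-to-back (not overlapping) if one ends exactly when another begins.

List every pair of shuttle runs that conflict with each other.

Jonas & Kenji, Jonas & Nadia, Jonas & Yusuf, Kenji & Nadia, Kenji & Yusuf, Nadia & Yusuf, Noor & Rohan, Noor & Sofia, Priya & Rohan, Priya & Tariq, Rohan & Sofia

Two intervals overlap when each starts before the other ends.
Sorted by start: Tariq, Priya, Rohan, Sofia, Noor, Yusuf, Kenji, Jonas, Nadia.
Priya starts before Tariq ends → Tariq and Priya overlap.
Rohan starts after Tariq ends, so nothing later overlaps Tariq either.
Rohan starts before Priya ends → Priya and Rohan overlap.
Sofia starts exactly when Priya ends (back-to-back, no overlap), so nothing later overlaps Priya either.
Sofia starts before Rohan ends → Rohan and Sofia overlap.
Noor starts before Rohan ends → Rohan and Noor overlap.
Yusuf starts after Rohan ends, so nothing later overlaps Rohan either.
Noor starts before Sofia ends → Sofia and Noor overlap.
Yusuf starts after Sofia ends, so nothing later overlaps Sofia either.
Yusuf starts after Noor ends, so nothing later overlaps Noor either.
Kenji starts before Yusuf ends → Yusuf and Kenji overlap.
Jonas starts before Yusuf ends → Yusuf and Jonas overlap.
Nadia starts before Yusuf ends → Yusuf and Nadia overlap.
Jonas starts before Kenji ends → Kenji and Jonas overlap.
Nadia starts before Kenji ends → Kenji and Nadia overlap.
Nadia starts before Jonas ends → Jonas and Nadia overlap.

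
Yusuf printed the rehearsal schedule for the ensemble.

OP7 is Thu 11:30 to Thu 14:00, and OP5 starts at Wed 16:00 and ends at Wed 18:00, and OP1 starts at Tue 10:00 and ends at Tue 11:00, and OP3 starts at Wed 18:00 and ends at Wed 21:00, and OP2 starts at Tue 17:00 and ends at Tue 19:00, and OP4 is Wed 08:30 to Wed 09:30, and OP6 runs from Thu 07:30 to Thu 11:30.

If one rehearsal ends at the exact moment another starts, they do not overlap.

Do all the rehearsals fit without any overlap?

Yes

Check each pair: they overlap iff neither finishes before the other starts.
Sorted by start: OP1, OP2, OP4, OP5, OP3, OP6, OP7.
OP2 starts after OP1 ends, so nothing later overlaps OP1 either.
OP4 starts after OP2 ends, so nothing later overlaps OP2 either.
OP5 starts after OP4 ends, so nothing later overlaps OP4 either.
OP3 starts exactly when OP5 ends (back-to-back, no overlap), so nothing later overlaps OP5 either.
OP6 starts after OP3 ends, so nothing later overlaps OP3 either.
OP7 starts exactly when OP6 ends (back-to-back, no overlap).
Every pair is clear; the schedule has no overlaps.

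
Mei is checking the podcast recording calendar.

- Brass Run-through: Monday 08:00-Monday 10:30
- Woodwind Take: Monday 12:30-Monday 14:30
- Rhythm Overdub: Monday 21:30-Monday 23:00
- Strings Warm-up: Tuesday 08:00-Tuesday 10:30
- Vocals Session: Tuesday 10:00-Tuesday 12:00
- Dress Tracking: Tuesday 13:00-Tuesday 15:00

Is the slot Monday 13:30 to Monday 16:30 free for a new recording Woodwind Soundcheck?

No — it overlaps Woodwind Take

Brass Run-through: ends Monday 10:30 at or before Woodwind Soundcheck starts Monday 13:30 → clear.
Woodwind Take: starts Monday 12:30 before Woodwind Soundcheck ends Monday 16:30, and ends Monday 14:30 after Woodwind Soundcheck starts Monday 13:30 → overlap.
Rhythm Overdub: starts Monday 21:30 at or after Woodwind Soundcheck ends Monday 16:30 → clear.
Strings Warm-up: starts Tuesday 08:00 at or after Woodwind Soundcheck ends Monday 16:30 → clear.
Vocals Session: starts Tuesday 10:00 at or after Woodwind Soundcheck ends Monday 16:30 → clear.
Dress Tracking: starts Tuesday 13:00 at or after Woodwind Soundcheck ends Monday 16:30 → clear.
Woodwind Soundcheck overlaps Woodwind Take.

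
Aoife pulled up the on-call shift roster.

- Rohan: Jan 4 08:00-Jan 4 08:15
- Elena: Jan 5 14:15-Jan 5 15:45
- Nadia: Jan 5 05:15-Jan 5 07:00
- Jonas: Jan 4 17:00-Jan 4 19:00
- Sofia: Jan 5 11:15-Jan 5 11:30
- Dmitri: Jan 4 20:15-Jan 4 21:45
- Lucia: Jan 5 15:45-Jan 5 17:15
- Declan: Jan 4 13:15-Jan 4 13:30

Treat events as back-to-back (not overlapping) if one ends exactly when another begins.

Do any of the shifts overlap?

Sorted by start: Rohan, Declan, Jonas, Dmitri, Nadia, Sofia, Elena, Lucia.
Declan starts after Rohan ends; Rohan is clear from here.
Jonas starts after Declan ends; Declan is clear from here.
Dmitri starts after Jonas ends; Jonas is clear from here.
Nadia starts after Dmitri ends; Dmitri is clear from here.
Sofia starts after Nadia ends; Nadia is clear from here.
Elena starts after Sofia ends; Sofia is clear from here.
Lucia starts exactly when Elena ends (back-to-back, no overlap).
Every pair is clear; the schedule has no overlaps.

No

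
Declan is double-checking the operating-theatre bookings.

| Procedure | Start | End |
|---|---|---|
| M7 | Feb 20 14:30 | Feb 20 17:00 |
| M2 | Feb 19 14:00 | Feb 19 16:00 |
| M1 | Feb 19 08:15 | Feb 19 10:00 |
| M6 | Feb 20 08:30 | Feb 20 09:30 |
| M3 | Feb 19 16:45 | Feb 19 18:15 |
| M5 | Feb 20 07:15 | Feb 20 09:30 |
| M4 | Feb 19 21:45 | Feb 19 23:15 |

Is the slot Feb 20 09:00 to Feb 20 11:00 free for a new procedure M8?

M1: ends Feb 19 10:00 at or before M8 starts Feb 20 09:00 → clear.
M2: ends Feb 19 16:00 at or before M8 starts Feb 20 09:00 → clear.
M3: ends Feb 19 18:15 at or before M8 starts Feb 20 09:00 → clear.
M4: ends Feb 19 23:15 at or before M8 starts Feb 20 09:00 → clear.
M5: starts Feb 20 07:15 before M8 ends Feb 20 11:00, and ends Feb 20 09:30 after M8 starts Feb 20 09:00 → overlap.
M6: starts Feb 20 08:30 before M8 ends Feb 20 11:00, and ends Feb 20 09:30 after M8 starts Feb 20 09:00 → overlap.
M7: starts Feb 20 14:30 at or after M8 ends Feb 20 11:00 → clear.
M8 overlaps M5, M6.

No — it overlaps M5, M6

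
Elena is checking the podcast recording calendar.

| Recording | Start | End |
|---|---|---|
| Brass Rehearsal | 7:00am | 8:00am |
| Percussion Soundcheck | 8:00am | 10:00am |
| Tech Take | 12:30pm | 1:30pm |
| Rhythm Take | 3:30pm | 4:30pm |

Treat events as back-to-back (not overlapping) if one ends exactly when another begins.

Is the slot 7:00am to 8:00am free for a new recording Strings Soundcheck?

Brass Rehearsal: starts 7:00am before Strings Soundcheck ends 8:00am, and ends 8:00am after Strings Soundcheck starts 7:00am → overlap.
Percussion Soundcheck: starts 8:00am at or after Strings Soundcheck ends 8:00am → clear.
Tech Take: starts 12:30pm at or after Strings Soundcheck ends 8:00am → clear.
Rhythm Take: starts 3:30pm at or after Strings Soundcheck ends 8:00am → clear.
Strings Soundcheck overlaps Brass Rehearsal.

No — it overlaps Brass Rehearsal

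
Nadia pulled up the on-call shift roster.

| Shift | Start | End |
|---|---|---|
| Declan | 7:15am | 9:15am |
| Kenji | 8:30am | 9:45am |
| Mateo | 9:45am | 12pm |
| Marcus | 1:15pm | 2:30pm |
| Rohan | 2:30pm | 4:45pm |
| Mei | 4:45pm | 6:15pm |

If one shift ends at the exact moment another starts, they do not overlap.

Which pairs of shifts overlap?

Sorted by start: Declan, Kenji, Mateo, Marcus, Rohan, Mei.
Kenji starts before Declan ends → Declan and Kenji overlap.
Mateo starts after Declan ends — done with Declan.
Mateo starts exactly when Kenji ends (back-to-back, no overlap) — done with Kenji.
Marcus starts after Mateo ends — done with Mateo.
Rohan starts exactly when Marcus ends (back-to-back, no overlap) — done with Marcus.
Mei starts exactly when Rohan ends (back-to-back, no overlap).

Declan & Kenji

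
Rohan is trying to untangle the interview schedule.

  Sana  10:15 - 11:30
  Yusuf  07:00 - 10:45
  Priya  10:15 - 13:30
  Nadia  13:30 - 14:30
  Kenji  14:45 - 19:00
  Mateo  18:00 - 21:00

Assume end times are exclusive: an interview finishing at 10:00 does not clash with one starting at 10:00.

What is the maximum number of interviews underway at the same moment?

Sort all start/end points and keep a running count:
07:00 start Yusuf → 1
10:15 start Priya → 2
10:15 start Sana → 3
10:45 end Yusuf → 2
11:30 end Sana → 1
13:30 end Priya → 0
13:30 start Nadia → 1
14:30 end Nadia → 0
14:45 start Kenji → 1
18:00 start Mateo → 2
19:00 end Kenji → 1
21:00 end Mateo → 0
Peak is 3, at 10:15 (Priya, Sana, Yusuf).

3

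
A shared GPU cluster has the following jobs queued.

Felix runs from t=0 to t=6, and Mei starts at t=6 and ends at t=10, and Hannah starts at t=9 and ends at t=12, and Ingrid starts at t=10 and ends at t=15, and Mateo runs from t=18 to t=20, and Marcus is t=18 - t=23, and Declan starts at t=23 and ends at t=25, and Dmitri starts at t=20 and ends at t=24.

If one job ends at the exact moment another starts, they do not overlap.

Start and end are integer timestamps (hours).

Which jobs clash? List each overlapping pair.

Declan & Dmitri, Dmitri & Marcus, Hannah & Ingrid, Hannah & Mei, Marcus & Mateo

Check each pair: they overlap iff neither finishes before the other starts.
Sorted by start: Felix, Mei, Hannah, Ingrid, Mateo, Marcus, Dmitri, Declan.
Mei starts exactly when Felix ends (back-to-back, no overlap), so nothing later overlaps Felix either.
Hannah starts before Mei ends → Mei and Hannah overlap.
Ingrid starts exactly when Mei ends (back-to-back, no overlap), so nothing later overlaps Mei either.
Ingrid starts before Hannah ends → Hannah and Ingrid overlap.
Mateo starts after Hannah ends, so nothing later overlaps Hannah either.
Mateo starts after Ingrid ends, so nothing later overlaps Ingrid either.
Marcus starts before Mateo ends → Mateo and Marcus overlap.
Dmitri starts exactly when Mateo ends (back-to-back, no overlap), so nothing later overlaps Mateo either.
Dmitri starts before Marcus ends → Marcus and Dmitri overlap.
Declan starts exactly when Marcus ends (back-to-back, no overlap).
Declan starts before Dmitri ends → Dmitri and Declan overlap.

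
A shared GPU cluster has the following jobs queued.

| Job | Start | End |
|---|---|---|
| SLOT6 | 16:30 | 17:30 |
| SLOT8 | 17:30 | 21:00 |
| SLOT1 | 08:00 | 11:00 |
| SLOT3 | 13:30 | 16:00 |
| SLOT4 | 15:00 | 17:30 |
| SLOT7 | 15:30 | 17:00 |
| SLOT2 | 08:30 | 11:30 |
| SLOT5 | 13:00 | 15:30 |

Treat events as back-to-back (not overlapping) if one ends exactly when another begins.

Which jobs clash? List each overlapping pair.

SLOT1 & SLOT2, SLOT3 & SLOT4, SLOT3 & SLOT5, SLOT3 & SLOT7, SLOT4 & SLOT5, SLOT4 & SLOT6, SLOT4 & SLOT7, SLOT6 & SLOT7

Sorted by start: SLOT1, SLOT2, SLOT5, SLOT3, SLOT4, SLOT7, SLOT6, SLOT8.
SLOT2 starts before SLOT1 ends → SLOT1 and SLOT2 overlap.
SLOT5 starts after SLOT1 ends, so nothing later overlaps SLOT1 either.
SLOT5 starts after SLOT2 ends, so nothing later overlaps SLOT2 either.
SLOT3 starts before SLOT5 ends → SLOT5 and SLOT3 overlap.
SLOT4 starts before SLOT5 ends → SLOT5 and SLOT4 overlap.
SLOT7 starts exactly when SLOT5 ends (back-to-back, no overlap), so nothing later overlaps SLOT5 either.
SLOT4 starts before SLOT3 ends → SLOT3 and SLOT4 overlap.
SLOT7 starts before SLOT3 ends → SLOT3 and SLOT7 overlap.
SLOT6 starts after SLOT3 ends, so nothing later overlaps SLOT3 either.
SLOT7 starts before SLOT4 ends → SLOT4 and SLOT7 overlap.
SLOT6 starts before SLOT4 ends → SLOT4 and SLOT6 overlap.
SLOT8 starts exactly when SLOT4 ends (back-to-back, no overlap).
SLOT6 starts before SLOT7 ends → SLOT7 and SLOT6 overlap.
SLOT8 starts after SLOT7 ends.
SLOT8 starts exactly when SLOT6 ends (back-to-back, no overlap).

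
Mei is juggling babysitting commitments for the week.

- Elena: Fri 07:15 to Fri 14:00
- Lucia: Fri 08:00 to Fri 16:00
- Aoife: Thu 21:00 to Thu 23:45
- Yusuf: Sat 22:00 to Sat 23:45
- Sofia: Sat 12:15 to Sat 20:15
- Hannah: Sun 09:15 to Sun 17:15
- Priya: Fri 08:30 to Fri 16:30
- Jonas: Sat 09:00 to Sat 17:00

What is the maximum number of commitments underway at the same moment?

3

Sort all start/end points and keep a running count:
Thu 21:00 start Aoife → 1
Thu 23:45 end Aoife → 0
Fri 07:15 start Elena → 1
Fri 08:00 start Lucia → 2
Fri 08:30 start Priya → 3
Fri 14:00 end Elena → 2
Fri 16:00 end Lucia → 1
Fri 16:30 end Priya → 0
Sat 09:00 start Jonas → 1
Sat 12:15 start Sofia → 2
Sat 17:00 end Jonas → 1
Sat 20:15 end Sofia → 0
Sat 22:00 start Yusuf → 1
Sat 23:45 end Yusuf → 0
Sun 09:15 start Hannah → 1
Sun 17:15 end Hannah → 0
Peak is 3, at Fri 08:30 (Elena, Lucia, Priya).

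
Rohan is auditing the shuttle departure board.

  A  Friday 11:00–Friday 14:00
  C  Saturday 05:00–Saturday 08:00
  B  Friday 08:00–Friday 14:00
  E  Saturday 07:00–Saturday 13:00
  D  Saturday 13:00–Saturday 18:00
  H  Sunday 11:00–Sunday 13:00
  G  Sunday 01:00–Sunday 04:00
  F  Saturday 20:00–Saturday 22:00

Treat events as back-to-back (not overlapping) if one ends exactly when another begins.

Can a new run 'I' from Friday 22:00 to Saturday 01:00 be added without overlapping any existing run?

B: ends Friday 14:00 at or before I starts Friday 22:00 → clear.
A: ends Friday 14:00 at or before I starts Friday 22:00 → clear.
C: starts Saturday 05:00 at or after I ends Saturday 01:00 → clear.
E: starts Saturday 07:00 at or after I ends Saturday 01:00 → clear.
D: starts Saturday 13:00 at or after I ends Saturday 01:00 → clear.
F: starts Saturday 20:00 at or after I ends Saturday 01:00 → clear.
G: starts Sunday 01:00 at or after I ends Saturday 01:00 → clear.
H: starts Sunday 11:00 at or after I ends Saturday 01:00 → clear.

Yes — the slot is free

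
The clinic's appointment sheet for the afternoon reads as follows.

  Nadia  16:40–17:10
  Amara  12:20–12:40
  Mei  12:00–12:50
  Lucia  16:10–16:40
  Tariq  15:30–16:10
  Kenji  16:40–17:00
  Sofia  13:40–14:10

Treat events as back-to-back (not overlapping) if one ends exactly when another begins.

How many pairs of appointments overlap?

Sorted by start: Mei, Amara, Sofia, Tariq, Lucia, Kenji, Nadia.
Amara starts before Mei ends → Mei and Amara overlap.
Sofia starts after Mei ends; Mei is clear from here.
Sofia starts after Amara ends; Amara is clear from here.
Tariq starts after Sofia ends; Sofia is clear from here.
Lucia starts exactly when Tariq ends (back-to-back, no overlap); Tariq is clear from here.
Kenji starts exactly when Lucia ends (back-to-back, no overlap); Lucia is clear from here.
Nadia starts before Kenji ends → Kenji and Nadia overlap.
Overlapping pairs: Amara & Mei, Kenji & Nadia — 2 in total.

2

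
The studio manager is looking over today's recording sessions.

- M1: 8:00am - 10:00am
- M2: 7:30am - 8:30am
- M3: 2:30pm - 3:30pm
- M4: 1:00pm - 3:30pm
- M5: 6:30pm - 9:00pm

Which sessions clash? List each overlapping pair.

Sorted by start: M2, M1, M4, M3, M5.
M1 starts before M2 ends → M2 and M1 overlap.
M4 starts after M2 ends, so nothing later overlaps M2 either.
M4 starts after M1 ends, so nothing later overlaps M1 either.
M3 starts before M4 ends → M4 and M3 overlap.
M5 starts after M4 ends.
M5 starts after M3 ends.

M1 & M2, M3 & M4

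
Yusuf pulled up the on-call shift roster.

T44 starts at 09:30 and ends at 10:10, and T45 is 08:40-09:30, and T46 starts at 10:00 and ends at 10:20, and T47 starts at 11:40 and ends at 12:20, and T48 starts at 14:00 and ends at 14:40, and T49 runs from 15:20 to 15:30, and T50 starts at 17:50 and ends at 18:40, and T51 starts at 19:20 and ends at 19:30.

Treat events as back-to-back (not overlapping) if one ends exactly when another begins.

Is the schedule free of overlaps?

Sorted by start: T45, T44, T46, T47, T48, T49, T50, T51.
T44 starts exactly when T45 ends (back-to-back, no overlap); T45 is clear from here.
T46 starts before T44 ends → T44 and T46 overlap.
That's a conflict, so the schedule is not conflict-free.

No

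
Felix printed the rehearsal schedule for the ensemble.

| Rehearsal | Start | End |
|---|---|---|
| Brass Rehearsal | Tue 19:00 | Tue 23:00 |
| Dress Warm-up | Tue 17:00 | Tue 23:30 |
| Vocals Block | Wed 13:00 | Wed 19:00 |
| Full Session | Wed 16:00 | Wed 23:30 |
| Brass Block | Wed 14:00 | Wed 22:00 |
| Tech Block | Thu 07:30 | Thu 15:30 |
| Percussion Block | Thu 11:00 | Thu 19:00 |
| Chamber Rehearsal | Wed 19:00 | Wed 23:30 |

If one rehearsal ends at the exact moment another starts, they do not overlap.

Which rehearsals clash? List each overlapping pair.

Sorted by start: Dress Warm-up, Brass Rehearsal, Vocals Block, Brass Block, Full Session, Chamber Rehearsal, Tech Block, Percussion Block.
Brass Rehearsal starts before Dress Warm-up ends → Dress Warm-up and Brass Rehearsal overlap.
Vocals Block starts after Dress Warm-up ends, so Dress Warm-up has no further overlaps.
Vocals Block starts after Brass Rehearsal ends, so Brass Rehearsal has no further overlaps.
Brass Block starts before Vocals Block ends → Vocals Block and Brass Block overlap.
Full Session starts before Vocals Block ends → Vocals Block and Full Session overlap.
Chamber Rehearsal starts exactly when Vocals Block ends (back-to-back, no overlap), so Vocals Block has no further overlaps.
Full Session starts before Brass Block ends → Brass Block and Full Session overlap.
Chamber Rehearsal starts before Brass Block ends → Brass Block and Chamber Rehearsal overlap.
Tech Block starts after Brass Block ends, so Brass Block has no further overlaps.
Chamber Rehearsal starts before Full Session ends → Full Session and Chamber Rehearsal overlap.
Tech Block starts after Full Session ends, so Full Session has no further overlaps.
Tech Block starts after Chamber Rehearsal ends, so Chamber Rehearsal has no further overlaps.
Percussion Block starts before Tech Block ends → Tech Block and Percussion Block overlap.

Brass Block & Chamber Rehearsal, Brass Block & Full Session, Brass Block & Vocals Block, Brass Rehearsal & Dress Warm-up, Chamber Rehearsal & Full Session, Full Session & Vocals Block, Percussion Block & Tech Block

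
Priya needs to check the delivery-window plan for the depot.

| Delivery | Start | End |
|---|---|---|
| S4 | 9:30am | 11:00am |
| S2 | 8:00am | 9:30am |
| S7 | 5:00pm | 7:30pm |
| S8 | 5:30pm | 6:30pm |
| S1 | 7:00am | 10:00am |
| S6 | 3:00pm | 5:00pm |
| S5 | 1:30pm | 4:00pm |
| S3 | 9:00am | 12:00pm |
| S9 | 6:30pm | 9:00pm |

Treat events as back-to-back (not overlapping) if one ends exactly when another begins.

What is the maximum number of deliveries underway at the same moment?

Sweep the timeline, counting +1 at each start and −1 at each end (ends before starts at a tie):
7:00am start S1 → 1
8:00am start S2 → 2
9:00am start S3 → 3
9:30am end S2 → 2
9:30am start S4 → 3
10:00am end S1 → 2
11:00am end S4 → 1
12:00pm end S3 → 0
1:30pm start S5 → 1
3:00pm start S6 → 2
4:00pm end S5 → 1
5:00pm end S6 → 0
5:00pm start S7 → 1
5:30pm start S8 → 2
6:30pm end S8 → 1
6:30pm start S9 → 2
7:30pm end S7 → 1
9:00pm end S9 → 0
Peak is 3, at 9:00am (S1, S2, S3).

3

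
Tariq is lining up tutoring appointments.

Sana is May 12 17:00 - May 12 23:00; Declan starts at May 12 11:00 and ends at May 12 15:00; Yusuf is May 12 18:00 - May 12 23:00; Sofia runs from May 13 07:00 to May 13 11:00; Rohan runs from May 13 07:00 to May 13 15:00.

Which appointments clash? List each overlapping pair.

Sorted by start: Declan, Sana, Yusuf, Sofia, Rohan.
Sana starts after Declan ends, so Declan has no further overlaps.
Yusuf starts before Sana ends → Sana and Yusuf overlap.
Sofia starts after Sana ends, so Sana has no further overlaps.
Sofia starts after Yusuf ends, so Yusuf has no further overlaps.
Rohan starts before Sofia ends → Sofia and Rohan overlap.

Rohan & Sofia, Sana & Yusuf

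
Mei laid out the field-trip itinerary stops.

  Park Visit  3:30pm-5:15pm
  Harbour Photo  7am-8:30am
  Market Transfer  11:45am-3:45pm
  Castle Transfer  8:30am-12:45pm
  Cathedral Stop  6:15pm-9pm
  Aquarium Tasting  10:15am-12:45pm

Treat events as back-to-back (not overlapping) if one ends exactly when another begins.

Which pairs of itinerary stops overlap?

Two intervals overlap when each starts before the other ends.
Sorted by start: Harbour Photo, Castle Transfer, Aquarium Tasting, Market Transfer, Park Visit, Cathedral Stop.
Castle Transfer starts exactly when Harbour Photo ends (back-to-back, no overlap); Harbour Photo is clear from here.
Aquarium Tasting starts before Castle Transfer ends → Castle Transfer and Aquarium Tasting overlap.
Market Transfer starts before Castle Transfer ends → Castle Transfer and Market Transfer overlap.
Park Visit starts after Castle Transfer ends; Castle Transfer is clear from here.
Market Transfer starts before Aquarium Tasting ends → Aquarium Tasting and Market Transfer overlap.
Park Visit starts after Aquarium Tasting ends; Aquarium Tasting is clear from here.
Park Visit starts before Market Transfer ends → Market Transfer and Park Visit overlap.
Cathedral Stop starts after Market Transfer ends.
Cathedral Stop starts after Park Visit ends.

Aquarium Tasting & Castle Transfer, Aquarium Tasting & Market Transfer, Castle Transfer & Market Transfer, Market Transfer & Park Visit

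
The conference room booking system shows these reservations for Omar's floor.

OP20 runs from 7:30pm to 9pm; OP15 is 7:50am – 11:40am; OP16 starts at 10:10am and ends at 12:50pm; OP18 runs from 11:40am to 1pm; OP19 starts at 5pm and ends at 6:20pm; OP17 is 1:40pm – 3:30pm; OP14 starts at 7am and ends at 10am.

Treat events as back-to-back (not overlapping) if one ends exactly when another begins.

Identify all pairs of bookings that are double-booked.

OP14 & OP15, OP15 & OP16, OP16 & OP18

Sorted by start: OP14, OP15, OP16, OP18, OP17, OP19, OP20.
OP15 starts before OP14 ends → OP14 and OP15 overlap.
OP16 starts after OP14 ends, so nothing later overlaps OP14 either.
OP16 starts before OP15 ends → OP15 and OP16 overlap.
OP18 starts exactly when OP15 ends (back-to-back, no overlap), so nothing later overlaps OP15 either.
OP18 starts before OP16 ends → OP16 and OP18 overlap.
OP17 starts after OP16 ends, so nothing later overlaps OP16 either.
OP17 starts after OP18 ends, so nothing later overlaps OP18 either.
OP19 starts after OP17 ends, so nothing later overlaps OP17 either.
OP20 starts after OP19 ends.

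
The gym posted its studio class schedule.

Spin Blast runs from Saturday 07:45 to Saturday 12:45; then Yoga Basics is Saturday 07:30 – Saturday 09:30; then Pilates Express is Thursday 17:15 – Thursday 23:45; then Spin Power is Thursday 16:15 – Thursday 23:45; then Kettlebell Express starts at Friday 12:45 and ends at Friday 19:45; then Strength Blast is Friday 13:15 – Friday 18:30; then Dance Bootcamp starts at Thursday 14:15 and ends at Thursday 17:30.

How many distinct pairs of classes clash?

5

Check each pair: they overlap iff neither finishes before the other starts.
Sorted by start: Dance Bootcamp, Spin Power, Pilates Express, Kettlebell Express, Strength Blast, Yoga Basics, Spin Blast.
Spin Power starts before Dance Bootcamp ends → Dance Bootcamp and Spin Power overlap.
Pilates Express starts before Dance Bootcamp ends → Dance Bootcamp and Pilates Express overlap.
Kettlebell Express starts after Dance Bootcamp ends; Dance Bootcamp is clear from here.
Pilates Express starts before Spin Power ends → Spin Power and Pilates Express overlap.
Kettlebell Express starts after Spin Power ends; Spin Power is clear from here.
Kettlebell Express starts after Pilates Express ends; Pilates Express is clear from here.
Strength Blast starts before Kettlebell Express ends → Kettlebell Express and Strength Blast overlap.
Yoga Basics starts after Kettlebell Express ends; Kettlebell Express is clear from here.
Yoga Basics starts after Strength Blast ends; Strength Blast is clear from here.
Spin Blast starts before Yoga Basics ends → Yoga Basics and Spin Blast overlap.
Overlapping pairs: Dance Bootcamp & Pilates Express, Dance Bootcamp & Spin Power, Kettlebell Express & Strength Blast, Pilates Express & Spin Power, Spin Blast & Yoga Basics — 5 in total.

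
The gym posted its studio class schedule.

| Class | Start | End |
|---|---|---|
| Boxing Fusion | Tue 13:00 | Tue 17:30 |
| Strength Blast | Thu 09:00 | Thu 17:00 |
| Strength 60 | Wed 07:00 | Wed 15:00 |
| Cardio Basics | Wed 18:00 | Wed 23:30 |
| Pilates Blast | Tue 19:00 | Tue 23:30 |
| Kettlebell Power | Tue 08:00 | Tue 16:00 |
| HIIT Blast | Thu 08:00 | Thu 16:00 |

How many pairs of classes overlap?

2

Check each pair: they overlap iff neither finishes before the other starts.
Sorted by start: Kettlebell Power, Boxing Fusion, Pilates Blast, Strength 60, Cardio Basics, HIIT Blast, Strength Blast.
Boxing Fusion starts before Kettlebell Power ends → Kettlebell Power and Boxing Fusion overlap.
Pilates Blast starts after Kettlebell Power ends; Kettlebell Power is clear from here.
Pilates Blast starts after Boxing Fusion ends; Boxing Fusion is clear from here.
Strength 60 starts after Pilates Blast ends; Pilates Blast is clear from here.
Cardio Basics starts after Strength 60 ends; Strength 60 is clear from here.
HIIT Blast starts after Cardio Basics ends; Cardio Basics is clear from here.
Strength Blast starts before HIIT Blast ends → HIIT Blast and Strength Blast overlap.
Overlapping pairs: Boxing Fusion & Kettlebell Power, HIIT Blast & Strength Blast — 2 in total.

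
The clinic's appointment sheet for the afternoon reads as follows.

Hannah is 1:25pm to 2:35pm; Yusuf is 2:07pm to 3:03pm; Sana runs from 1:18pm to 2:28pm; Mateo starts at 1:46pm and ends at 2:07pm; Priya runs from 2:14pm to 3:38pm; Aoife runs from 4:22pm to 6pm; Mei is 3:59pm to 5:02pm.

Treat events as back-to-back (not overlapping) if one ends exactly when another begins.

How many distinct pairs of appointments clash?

9

Sorted by start: Sana, Hannah, Mateo, Yusuf, Priya, Mei, Aoife.
Hannah starts before Sana ends → Sana and Hannah overlap.
Mateo starts before Sana ends → Sana and Mateo overlap.
Yusuf starts before Sana ends → Sana and Yusuf overlap.
Priya starts before Sana ends → Sana and Priya overlap.
Mei starts after Sana ends, so Sana has no further overlaps.
Mateo starts before Hannah ends → Hannah and Mateo overlap.
Yusuf starts before Hannah ends → Hannah and Yusuf overlap.
Priya starts before Hannah ends → Hannah and Priya overlap.
Mei starts after Hannah ends, so Hannah has no further overlaps.
Yusuf starts exactly when Mateo ends (back-to-back, no overlap), so Mateo has no further overlaps.
Priya starts before Yusuf ends → Yusuf and Priya overlap.
Mei starts after Yusuf ends, so Yusuf has no further overlaps.
Mei starts after Priya ends, so Priya has no further overlaps.
Aoife starts before Mei ends → Mei and Aoife overlap.
Overlapping pairs: Aoife & Mei, Hannah & Mateo, Hannah & Priya, Hannah & Sana, Hannah & Yusuf, Mateo & Sana, Priya & Sana, Priya & Yusuf, Sana & Yusuf — 9 in total.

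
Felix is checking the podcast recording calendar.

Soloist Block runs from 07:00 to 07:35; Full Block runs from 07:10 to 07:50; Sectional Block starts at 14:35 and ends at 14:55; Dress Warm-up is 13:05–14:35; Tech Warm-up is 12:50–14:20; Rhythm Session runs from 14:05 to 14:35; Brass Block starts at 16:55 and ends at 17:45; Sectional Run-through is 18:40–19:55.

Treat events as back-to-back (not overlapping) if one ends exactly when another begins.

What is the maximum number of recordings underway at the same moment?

Walk through starts and ends in time order (an end at T is processed before a start at T):
07:00 start Soloist Block → 1
07:10 start Full Block → 2
07:35 end Soloist Block → 1
07:50 end Full Block → 0
12:50 start Tech Warm-up → 1
13:05 start Dress Warm-up → 2
14:05 start Rhythm Session → 3
14:20 end Tech Warm-up → 2
14:35 end Dress Warm-up → 1
14:35 end Rhythm Session → 0
14:35 start Sectional Block → 1
14:55 end Sectional Block → 0
16:55 start Brass Block → 1
17:45 end Brass Block → 0
18:40 start Sectional Run-through → 1
19:55 end Sectional Run-through → 0
Peak is 3, at 14:05 (Dress Warm-up, Rhythm Session, Tech Warm-up).

3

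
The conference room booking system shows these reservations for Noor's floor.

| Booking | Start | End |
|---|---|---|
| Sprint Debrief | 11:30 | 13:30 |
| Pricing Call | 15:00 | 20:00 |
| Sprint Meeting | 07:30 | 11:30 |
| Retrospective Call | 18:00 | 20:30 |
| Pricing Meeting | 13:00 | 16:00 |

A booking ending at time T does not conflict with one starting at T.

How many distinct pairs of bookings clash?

3

Sorted by start: Sprint Meeting, Sprint Debrief, Pricing Meeting, Pricing Call, Retrospective Call.
Sprint Debrief starts exactly when Sprint Meeting ends (back-to-back, no overlap); Sprint Meeting is clear from here.
Pricing Meeting starts before Sprint Debrief ends → Sprint Debrief and Pricing Meeting overlap.
Pricing Call starts after Sprint Debrief ends; Sprint Debrief is clear from here.
Pricing Call starts before Pricing Meeting ends → Pricing Meeting and Pricing Call overlap.
Retrospective Call starts after Pricing Meeting ends.
Retrospective Call starts before Pricing Call ends → Pricing Call and Retrospective Call overlap.
Overlapping pairs: Pricing Call & Pricing Meeting, Pricing Call & Retrospective Call, Pricing Meeting & Sprint Debrief — 3 in total.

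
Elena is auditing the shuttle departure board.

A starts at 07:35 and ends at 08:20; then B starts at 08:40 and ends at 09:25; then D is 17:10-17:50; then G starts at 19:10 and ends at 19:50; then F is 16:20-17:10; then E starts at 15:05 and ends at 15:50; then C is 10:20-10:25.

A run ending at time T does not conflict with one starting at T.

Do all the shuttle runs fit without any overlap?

Sorted by start: A, B, C, E, F, D, G.
B starts after A ends, so A has no further overlaps.
C starts after B ends, so B has no further overlaps.
E starts after C ends, so C has no further overlaps.
F starts after E ends, so E has no further overlaps.
D starts exactly when F ends (back-to-back, no overlap), so F has no further overlaps.
G starts after D ends.
Every pair is clear; the schedule has no overlaps.

Yes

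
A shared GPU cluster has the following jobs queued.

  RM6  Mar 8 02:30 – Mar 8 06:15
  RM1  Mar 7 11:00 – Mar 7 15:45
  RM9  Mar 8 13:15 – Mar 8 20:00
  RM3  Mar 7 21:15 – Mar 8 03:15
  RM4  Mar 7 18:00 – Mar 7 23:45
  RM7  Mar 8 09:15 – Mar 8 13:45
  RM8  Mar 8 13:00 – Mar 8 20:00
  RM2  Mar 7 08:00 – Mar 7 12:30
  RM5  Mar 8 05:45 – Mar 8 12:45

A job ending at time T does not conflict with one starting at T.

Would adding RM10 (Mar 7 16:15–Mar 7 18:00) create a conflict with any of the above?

RM2: ends Mar 7 12:30 at or before RM10 starts Mar 7 16:15 → clear.
RM1: ends Mar 7 15:45 at or before RM10 starts Mar 7 16:15 → clear.
RM4: starts Mar 7 18:00 at or after RM10 ends Mar 7 18:00 → clear.
RM3: starts Mar 7 21:15 at or after RM10 ends Mar 7 18:00 → clear.
RM6: starts Mar 8 02:30 at or after RM10 ends Mar 7 18:00 → clear.
RM5: starts Mar 8 05:45 at or after RM10 ends Mar 7 18:00 → clear.
RM7: starts Mar 8 09:15 at or after RM10 ends Mar 7 18:00 → clear.
RM8: starts Mar 8 13:00 at or after RM10 ends Mar 7 18:00 → clear.
RM9: starts Mar 8 13:15 at or after RM10 ends Mar 7 18:00 → clear.

No — it doesn't clash with anything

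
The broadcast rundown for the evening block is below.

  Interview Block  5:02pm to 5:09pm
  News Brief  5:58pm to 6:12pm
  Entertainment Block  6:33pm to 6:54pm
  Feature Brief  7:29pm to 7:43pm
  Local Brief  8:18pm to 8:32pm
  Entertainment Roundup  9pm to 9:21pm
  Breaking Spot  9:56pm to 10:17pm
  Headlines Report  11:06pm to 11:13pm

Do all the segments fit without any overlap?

Yes

Sorted by start: Interview Block, News Brief, Entertainment Block, Feature Brief, Local Brief, Entertainment Roundup, Breaking Spot, Headlines Report.
News Brief starts after Interview Block ends, so nothing later overlaps Interview Block either.
Entertainment Block starts after News Brief ends, so nothing later overlaps News Brief either.
Feature Brief starts after Entertainment Block ends, so nothing later overlaps Entertainment Block either.
Local Brief starts after Feature Brief ends, so nothing later overlaps Feature Brief either.
Entertainment Roundup starts after Local Brief ends, so nothing later overlaps Local Brief either.
Breaking Spot starts after Entertainment Roundup ends, so nothing later overlaps Entertainment Roundup either.
Headlines Report starts after Breaking Spot ends.
Every pair is clear; the schedule has no overlaps.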